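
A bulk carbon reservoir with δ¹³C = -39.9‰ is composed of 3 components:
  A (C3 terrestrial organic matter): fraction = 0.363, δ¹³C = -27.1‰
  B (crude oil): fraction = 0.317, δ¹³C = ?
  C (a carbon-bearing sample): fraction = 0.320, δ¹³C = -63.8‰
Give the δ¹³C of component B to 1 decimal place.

-30.4‰

Isotope mass balance: δ_bulk = Σ fᵢ·δᵢ.
-39.9 = 0.363×(-27.1) + 0.317×δ_B + 0.320×(-63.8)
0.317·δ_B = -39.9 − (-30.253) = -9.647
δ_B = -9.647 / 0.317 = -30.43‰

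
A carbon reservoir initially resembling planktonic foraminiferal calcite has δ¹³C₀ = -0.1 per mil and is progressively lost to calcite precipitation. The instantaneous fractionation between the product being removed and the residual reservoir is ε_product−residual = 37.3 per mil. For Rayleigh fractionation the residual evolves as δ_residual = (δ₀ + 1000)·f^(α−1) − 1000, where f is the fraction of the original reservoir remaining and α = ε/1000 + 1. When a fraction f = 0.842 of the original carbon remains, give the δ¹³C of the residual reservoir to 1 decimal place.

-6.5 per mil

Rayleigh residual: δ_res = (δ₀ + 1000)·f^(α−1) − 1000
α = ε/1000 + 1 = 1.03730, so α − 1 = 0.03730
f^(α−1) = 0.842^(0.03730) = 0.993606
δ_res = (-0.1 + 1000) × 0.993606 − 1000 = 993.506 − 1000 = -6.49 per mil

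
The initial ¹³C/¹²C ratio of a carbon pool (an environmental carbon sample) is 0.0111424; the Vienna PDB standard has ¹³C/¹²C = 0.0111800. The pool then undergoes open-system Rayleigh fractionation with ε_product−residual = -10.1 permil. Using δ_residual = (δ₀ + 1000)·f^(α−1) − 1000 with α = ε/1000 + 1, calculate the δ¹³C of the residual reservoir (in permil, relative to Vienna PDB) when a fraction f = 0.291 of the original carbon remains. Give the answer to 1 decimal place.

9.1 permil

δ₀ = (0.0111424/0.0111800 − 1)×1000 = (0.996637 − 1)×1000 = -3.363 permil
α − 1 = ε/1000 = -0.0101
f^(α−1) = 0.291^(-0.0101) = 1.012546
δ_res = (-3.363 + 1000) × 1.012546 − 1000 = 1009.140 − 1000 = 9.14 permil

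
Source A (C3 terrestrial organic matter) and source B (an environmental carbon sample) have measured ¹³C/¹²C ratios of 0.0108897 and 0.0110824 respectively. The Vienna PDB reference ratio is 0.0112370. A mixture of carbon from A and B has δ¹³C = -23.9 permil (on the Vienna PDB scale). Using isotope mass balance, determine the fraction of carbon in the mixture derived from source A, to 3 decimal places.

δ_A = (0.0108897/0.0112370 − 1)×1000 = (0.969093 − 1)×1000 = -30.907 permil
δ_B = (0.0110824/0.0112370 − 1)×1000 = (0.986242 − 1)×1000 = -13.758 permil
f_A = (δ_mix − δ_B)/(δ_A − δ_B) = (-23.9 − (-13.758))/(-30.907 − (-13.758))
f_A = -10.142 / -17.149 = 0.5914

0.591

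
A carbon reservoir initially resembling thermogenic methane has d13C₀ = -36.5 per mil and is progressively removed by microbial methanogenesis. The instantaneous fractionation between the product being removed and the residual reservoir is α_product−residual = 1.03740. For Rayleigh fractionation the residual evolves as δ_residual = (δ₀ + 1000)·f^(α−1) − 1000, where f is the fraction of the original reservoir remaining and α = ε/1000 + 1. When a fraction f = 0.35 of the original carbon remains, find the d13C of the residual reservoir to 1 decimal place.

Rayleigh residual: δ_res = (δ₀ + 1000)·f^(α−1) − 1000
α − 1 = 0.03740
f^(α−1) = 0.35^(0.03740) = 0.961497
δ_res = (-36.5 + 1000) × 0.961497 − 1000 = 926.403 − 1000 = -73.60 per mil

-73.6 per mil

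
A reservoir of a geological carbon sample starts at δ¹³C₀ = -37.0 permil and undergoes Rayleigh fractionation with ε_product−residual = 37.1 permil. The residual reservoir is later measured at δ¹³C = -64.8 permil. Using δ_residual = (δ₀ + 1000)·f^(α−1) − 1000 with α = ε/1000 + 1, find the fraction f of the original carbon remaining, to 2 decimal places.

0.45

α − 1 = ε/1000 = 0.0371
(δ_res + 1000)/(δ₀ + 1000) = (-64.8 + 1000)/(-37.0 + 1000) = 935.2/963.0 = 0.971132
f = 0.971132^(1/0.0371) = exp(ln(0.971132)/0.0371) = exp(-0.02929/0.0371)
f = exp(-0.7896) = 0.4540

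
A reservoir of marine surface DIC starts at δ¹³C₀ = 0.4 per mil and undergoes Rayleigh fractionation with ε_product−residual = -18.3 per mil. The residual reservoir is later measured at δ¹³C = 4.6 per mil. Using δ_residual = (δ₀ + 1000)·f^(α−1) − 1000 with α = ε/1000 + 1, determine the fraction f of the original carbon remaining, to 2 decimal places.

α − 1 = ε/1000 = -0.0183
(δ_res + 1000)/(δ₀ + 1000) = (4.6 + 1000)/(0.4 + 1000) = 1004.6/1000.4 = 1.004198
f = 1.004198^(1/-0.0183) = exp(ln(1.004198)/-0.0183) = exp(0.00419/-0.0183)
f = exp(-0.2289) = 0.7954

0.80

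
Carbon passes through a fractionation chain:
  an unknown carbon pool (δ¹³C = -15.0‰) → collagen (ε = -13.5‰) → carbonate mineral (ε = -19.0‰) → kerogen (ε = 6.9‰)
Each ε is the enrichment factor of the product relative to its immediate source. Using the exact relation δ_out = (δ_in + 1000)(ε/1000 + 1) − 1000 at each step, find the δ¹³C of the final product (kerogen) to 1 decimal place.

-40.2‰

step 1: δ = (-15.00 + 1000)·(-13.5/1000 + 1) − 1000 = -28.30‰
step 2: δ = (-28.30 + 1000)·(-19.0/1000 + 1) − 1000 = -46.76‰
step 3: δ = (-46.76 + 1000)·(6.9/1000 + 1) − 1000 = -40.18‰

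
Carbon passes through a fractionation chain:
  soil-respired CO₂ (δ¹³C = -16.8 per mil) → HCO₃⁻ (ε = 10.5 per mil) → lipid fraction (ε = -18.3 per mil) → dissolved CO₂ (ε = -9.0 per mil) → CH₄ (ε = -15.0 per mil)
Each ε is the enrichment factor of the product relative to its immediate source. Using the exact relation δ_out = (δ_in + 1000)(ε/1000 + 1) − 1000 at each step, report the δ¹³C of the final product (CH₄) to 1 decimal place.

-47.9 per mil

step 1: δ = (-16.80 + 1000)·(10.5/1000 + 1) − 1000 = -6.48 per mil
step 2: δ = (-6.48 + 1000)·(-18.3/1000 + 1) − 1000 = -24.66 per mil
step 3: δ = (-24.66 + 1000)·(-9.0/1000 + 1) − 1000 = -33.44 per mil
step 4: δ = (-33.44 + 1000)·(-15.0/1000 + 1) − 1000 = -47.93 per mil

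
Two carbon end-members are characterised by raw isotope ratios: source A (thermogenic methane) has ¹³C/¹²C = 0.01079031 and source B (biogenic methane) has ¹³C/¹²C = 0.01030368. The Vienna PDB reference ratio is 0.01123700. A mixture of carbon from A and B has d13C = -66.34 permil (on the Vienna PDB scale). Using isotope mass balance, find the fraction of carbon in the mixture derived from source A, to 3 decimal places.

0.386

δ_A = (0.01079031/0.01123700 − 1)×1000 = (0.960248 − 1)×1000 = -39.752 permil
δ_B = (0.01030368/0.01123700 − 1)×1000 = (0.916942 − 1)×1000 = -83.058 permil
f_A = (δ_mix − δ_B)/(δ_A − δ_B) = (-66.34 − (-83.058))/(-39.752 − (-83.058))
f_A = 16.718 / 43.306 = 0.3860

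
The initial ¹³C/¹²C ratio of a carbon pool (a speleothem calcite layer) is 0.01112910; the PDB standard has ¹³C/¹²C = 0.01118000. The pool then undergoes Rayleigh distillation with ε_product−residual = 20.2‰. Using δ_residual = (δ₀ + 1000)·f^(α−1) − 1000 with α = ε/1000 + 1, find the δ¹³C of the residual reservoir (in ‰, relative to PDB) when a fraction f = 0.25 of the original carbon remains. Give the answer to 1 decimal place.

δ₀ = (0.01112910/0.01118000 − 1)×1000 = (0.995447 − 1)×1000 = -4.553‰
α − 1 = ε/1000 = 0.0202
f^(α−1) = 0.25^(0.0202) = 0.972385
δ_res = (-4.553 + 1000) × 0.972385 − 1000 = 967.958 − 1000 = -32.04‰

-32.0‰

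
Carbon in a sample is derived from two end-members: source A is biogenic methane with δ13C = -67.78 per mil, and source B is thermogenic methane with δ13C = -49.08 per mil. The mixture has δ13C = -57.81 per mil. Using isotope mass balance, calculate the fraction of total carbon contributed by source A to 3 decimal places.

0.467

δ_mix = f_A·δ_A + (1 − f_A)·δ_B  ⇒  f_A = (δ_mix − δ_B)/(δ_A − δ_B)
f_A = (-57.81 − (-49.08)) / (-67.78 − (-49.08))
f_A = -8.73 / -18.70 = 0.4668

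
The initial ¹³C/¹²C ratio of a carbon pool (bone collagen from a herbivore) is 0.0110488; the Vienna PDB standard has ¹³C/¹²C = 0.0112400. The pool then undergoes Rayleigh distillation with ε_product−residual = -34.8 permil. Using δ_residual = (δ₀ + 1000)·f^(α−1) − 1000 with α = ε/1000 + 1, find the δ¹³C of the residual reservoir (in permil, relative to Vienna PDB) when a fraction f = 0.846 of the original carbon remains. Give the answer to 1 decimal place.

-11.3 permil

δ₀ = (0.0110488/0.0112400 − 1)×1000 = (0.982989 − 1)×1000 = -17.011 permil
α − 1 = ε/1000 = -0.0348
f^(α−1) = 0.846^(-0.0348) = 1.005837
δ_res = (-17.011 + 1000) × 1.005837 − 1000 = 988.727 − 1000 = -11.27 permil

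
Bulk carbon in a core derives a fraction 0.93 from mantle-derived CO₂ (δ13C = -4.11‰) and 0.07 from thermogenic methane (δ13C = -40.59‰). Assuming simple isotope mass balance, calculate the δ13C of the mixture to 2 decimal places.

-6.66‰

δ_mix = f_A·δ_A + f_B·δ_B
δ_mix = 0.93 × (-4.11) + 0.07 × (-40.59)
δ_mix = -3.822 + -2.841 = -6.664‰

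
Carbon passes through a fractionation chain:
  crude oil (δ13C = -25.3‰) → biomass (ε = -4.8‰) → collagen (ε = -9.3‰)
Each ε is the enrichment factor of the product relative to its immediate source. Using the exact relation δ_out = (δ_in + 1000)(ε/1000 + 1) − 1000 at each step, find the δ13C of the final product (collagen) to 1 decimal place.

step 1: δ = (-25.30 + 1000)·(-4.8/1000 + 1) − 1000 = -29.98‰
step 2: δ = (-29.98 + 1000)·(-9.3/1000 + 1) − 1000 = -39.00‰

-39.0‰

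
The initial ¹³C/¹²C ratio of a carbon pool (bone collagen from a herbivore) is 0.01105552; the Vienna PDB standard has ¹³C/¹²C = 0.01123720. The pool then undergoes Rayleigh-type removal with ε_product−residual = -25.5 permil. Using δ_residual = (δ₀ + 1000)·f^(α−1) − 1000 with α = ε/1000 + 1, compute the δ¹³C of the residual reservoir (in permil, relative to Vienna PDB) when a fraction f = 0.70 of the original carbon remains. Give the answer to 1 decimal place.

-7.2 permil

δ₀ = (0.01105552/0.01123720 − 1)×1000 = (0.983832 − 1)×1000 = -16.168 permil
α − 1 = ε/1000 = -0.0255
f^(α−1) = 0.70^(-0.0255) = 1.009137
δ_res = (-16.168 + 1000) × 1.009137 − 1000 = 992.821 − 1000 = -7.18 permil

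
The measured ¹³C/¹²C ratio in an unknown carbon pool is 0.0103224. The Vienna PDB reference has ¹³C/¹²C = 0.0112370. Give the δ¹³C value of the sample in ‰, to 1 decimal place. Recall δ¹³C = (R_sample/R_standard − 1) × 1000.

-81.4‰

δ¹³C = (R_sample / R_standard − 1) × 1000
R_sample / R_standard = 0.0103224 / 0.0112370 = 0.918608
δ¹³C = (0.918608 − 1) × 1000 = -81.39‰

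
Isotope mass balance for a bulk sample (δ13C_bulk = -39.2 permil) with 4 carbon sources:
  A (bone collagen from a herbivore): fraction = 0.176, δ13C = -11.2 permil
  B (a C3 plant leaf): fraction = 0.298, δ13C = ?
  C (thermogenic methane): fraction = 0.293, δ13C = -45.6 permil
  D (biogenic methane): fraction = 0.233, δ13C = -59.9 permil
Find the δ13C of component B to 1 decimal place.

-33.3 permil

Isotope mass balance: δ_bulk = Σ fᵢ·δᵢ.
-39.2 = 0.176×(-11.2) + 0.298×δ_B + 0.293×(-45.6) + 0.233×(-59.9)
0.298·δ_B = -39.2 − (-29.289) = -9.911
δ_B = -9.911 / 0.298 = -33.26 permil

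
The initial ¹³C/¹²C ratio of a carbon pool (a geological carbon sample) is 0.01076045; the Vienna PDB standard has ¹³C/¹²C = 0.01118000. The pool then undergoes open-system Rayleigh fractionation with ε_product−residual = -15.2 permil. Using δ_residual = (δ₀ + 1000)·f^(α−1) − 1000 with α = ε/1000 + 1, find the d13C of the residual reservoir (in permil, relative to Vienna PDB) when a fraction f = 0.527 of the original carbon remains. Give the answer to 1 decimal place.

δ₀ = (0.01076045/0.01118000 − 1)×1000 = (0.962473 − 1)×1000 = -37.527 permil
α − 1 = ε/1000 = -0.0152
f^(α−1) = 0.527^(-0.0152) = 1.009784
δ_res = (-37.527 + 1000) × 1.009784 − 1000 = 971.890 − 1000 = -28.11 permil

-28.1 permil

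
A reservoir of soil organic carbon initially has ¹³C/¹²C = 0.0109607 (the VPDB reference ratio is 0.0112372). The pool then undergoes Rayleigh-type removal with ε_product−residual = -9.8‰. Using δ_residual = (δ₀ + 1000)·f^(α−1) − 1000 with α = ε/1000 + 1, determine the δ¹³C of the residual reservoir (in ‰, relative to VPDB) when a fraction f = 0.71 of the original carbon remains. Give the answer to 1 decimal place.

-21.3‰

δ₀ = (0.0109607/0.0112372 − 1)×1000 = (0.975394 − 1)×1000 = -24.606‰
α − 1 = ε/1000 = -0.0098
f^(α−1) = 0.71^(-0.0098) = 1.003362
δ_res = (-24.606 + 1000) × 1.003362 − 1000 = 978.674 − 1000 = -21.33‰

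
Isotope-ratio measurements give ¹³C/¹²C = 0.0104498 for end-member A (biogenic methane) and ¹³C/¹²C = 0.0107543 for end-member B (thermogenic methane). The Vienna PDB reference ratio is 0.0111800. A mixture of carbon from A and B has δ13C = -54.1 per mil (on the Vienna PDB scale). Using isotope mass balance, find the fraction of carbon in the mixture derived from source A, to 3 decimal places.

δ_A = (0.0104498/0.0111800 − 1)×1000 = (0.934687 − 1)×1000 = -65.313 per mil
δ_B = (0.0107543/0.0111800 − 1)×1000 = (0.961923 − 1)×1000 = -38.077 per mil
f_A = (δ_mix − δ_B)/(δ_A − δ_B) = (-54.1 − (-38.077))/(-65.313 − (-38.077))
f_A = -16.023 / -27.236 = 0.5883

0.588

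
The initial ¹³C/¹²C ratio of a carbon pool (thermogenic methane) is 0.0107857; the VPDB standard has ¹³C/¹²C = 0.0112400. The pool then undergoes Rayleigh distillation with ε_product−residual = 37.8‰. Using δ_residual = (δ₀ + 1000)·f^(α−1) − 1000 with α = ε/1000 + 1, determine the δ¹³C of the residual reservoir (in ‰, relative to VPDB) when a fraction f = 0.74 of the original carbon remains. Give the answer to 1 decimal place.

-51.3‰

δ₀ = (0.0107857/0.0112400 − 1)×1000 = (0.959582 − 1)×1000 = -40.418‰
α − 1 = ε/1000 = 0.0378
f^(α−1) = 0.74^(0.0378) = 0.988683
δ_res = (-40.418 + 1000) × 0.988683 − 1000 = 948.722 − 1000 = -51.28‰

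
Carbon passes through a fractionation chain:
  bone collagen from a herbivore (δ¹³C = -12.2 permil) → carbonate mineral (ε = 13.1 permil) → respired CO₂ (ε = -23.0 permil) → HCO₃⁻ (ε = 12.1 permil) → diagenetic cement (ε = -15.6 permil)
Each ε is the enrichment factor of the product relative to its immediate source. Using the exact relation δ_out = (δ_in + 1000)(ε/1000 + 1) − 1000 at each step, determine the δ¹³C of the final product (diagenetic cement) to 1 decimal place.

-25.9 permil

step 1: δ = (-12.20 + 1000)·(13.1/1000 + 1) − 1000 = 0.74 permil
step 2: δ = (0.74 + 1000)·(-23.0/1000 + 1) − 1000 = -22.28 permil
step 3: δ = (-22.28 + 1000)·(12.1/1000 + 1) − 1000 = -10.45 permil
step 4: δ = (-10.45 + 1000)·(-15.6/1000 + 1) − 1000 = -25.88 permil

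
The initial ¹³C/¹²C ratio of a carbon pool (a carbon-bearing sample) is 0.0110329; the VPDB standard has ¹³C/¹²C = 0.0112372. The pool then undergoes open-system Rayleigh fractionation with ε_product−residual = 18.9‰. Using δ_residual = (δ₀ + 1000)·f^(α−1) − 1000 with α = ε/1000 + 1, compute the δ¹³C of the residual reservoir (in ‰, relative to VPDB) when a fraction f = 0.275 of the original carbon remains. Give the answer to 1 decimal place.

-41.8‰

δ₀ = (0.0110329/0.0112372 − 1)×1000 = (0.981819 − 1)×1000 = -18.181‰
α − 1 = ε/1000 = 0.0189
f^(α−1) = 0.275^(0.0189) = 0.975896
δ_res = (-18.181 + 1000) × 0.975896 − 1000 = 958.153 − 1000 = -41.85‰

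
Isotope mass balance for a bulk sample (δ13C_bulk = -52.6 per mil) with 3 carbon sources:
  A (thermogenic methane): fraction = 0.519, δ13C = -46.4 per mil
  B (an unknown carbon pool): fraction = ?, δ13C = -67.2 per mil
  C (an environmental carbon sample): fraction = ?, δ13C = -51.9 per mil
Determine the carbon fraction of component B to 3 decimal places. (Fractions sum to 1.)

Let f_B and f_C be the unknown fractions; fractions sum to 1 so f_B + f_C = 0.481.
Mass balance: Σ fᵢ·δᵢ = δ_bulk ⇒ f_B·(-67.2) + f_C·(-51.9) = -52.6 − (-24.082) = -28.518
Substitute f_C = 0.481 − f_B:
f_B·(-67.2 − -51.9) = -28.518 − 0.481×(-51.9) = -3.555
f_B = -3.555 / -15.3 = 0.2323

0.232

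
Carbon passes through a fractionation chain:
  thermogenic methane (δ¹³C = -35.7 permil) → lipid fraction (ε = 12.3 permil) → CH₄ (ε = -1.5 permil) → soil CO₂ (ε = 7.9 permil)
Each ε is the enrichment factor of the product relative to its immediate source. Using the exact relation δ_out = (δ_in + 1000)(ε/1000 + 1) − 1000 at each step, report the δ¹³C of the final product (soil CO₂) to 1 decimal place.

step 1: δ = (-35.70 + 1000)·(12.3/1000 + 1) − 1000 = -23.84 permil
step 2: δ = (-23.84 + 1000)·(-1.5/1000 + 1) − 1000 = -25.30 permil
step 3: δ = (-25.30 + 1000)·(7.9/1000 + 1) − 1000 = -17.60 permil

-17.6 permil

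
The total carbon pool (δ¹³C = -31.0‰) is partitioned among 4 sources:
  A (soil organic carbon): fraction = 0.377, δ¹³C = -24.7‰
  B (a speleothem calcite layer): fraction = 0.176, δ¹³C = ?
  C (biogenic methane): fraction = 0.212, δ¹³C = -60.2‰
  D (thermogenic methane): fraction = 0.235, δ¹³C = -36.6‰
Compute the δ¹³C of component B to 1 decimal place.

-1.8‰

Isotope mass balance: δ_bulk = Σ fᵢ·δᵢ.
-31.0 = 0.377×(-24.7) + 0.176×δ_B + 0.212×(-60.2) + 0.235×(-36.6)
0.176·δ_B = -31.0 − (-30.675) = -0.325
δ_B = -0.325 / 0.176 = -1.84‰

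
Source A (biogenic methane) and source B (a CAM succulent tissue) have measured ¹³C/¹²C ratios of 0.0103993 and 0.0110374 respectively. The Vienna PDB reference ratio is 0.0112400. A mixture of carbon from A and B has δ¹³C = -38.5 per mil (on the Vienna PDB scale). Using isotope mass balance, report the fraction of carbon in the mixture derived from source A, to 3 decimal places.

0.361

δ_A = (0.0103993/0.0112400 − 1)×1000 = (0.925205 − 1)×1000 = -74.795 per mil
δ_B = (0.0110374/0.0112400 − 1)×1000 = (0.981975 − 1)×1000 = -18.025 per mil
f_A = (δ_mix − δ_B)/(δ_A − δ_B) = (-38.5 − (-18.025))/(-74.795 − (-18.025))
f_A = -20.475 / -56.770 = 0.3607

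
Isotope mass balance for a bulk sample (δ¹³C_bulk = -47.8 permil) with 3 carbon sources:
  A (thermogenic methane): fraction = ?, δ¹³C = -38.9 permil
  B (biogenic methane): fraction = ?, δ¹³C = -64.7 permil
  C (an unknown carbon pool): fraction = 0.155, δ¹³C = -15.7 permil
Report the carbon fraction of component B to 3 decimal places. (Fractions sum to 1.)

0.484

Let f_B and f_A be the unknown fractions; fractions sum to 1 so f_B + f_A = 0.845.
Mass balance: Σ fᵢ·δᵢ = δ_bulk ⇒ f_B·(-64.7) + f_A·(-38.9) = -47.8 − (-2.433) = -45.366
Substitute f_A = 0.845 − f_B:
f_B·(-64.7 − -38.9) = -45.366 − 0.845×(-38.9) = -12.496
f_B = -12.496 / -25.8 = 0.4843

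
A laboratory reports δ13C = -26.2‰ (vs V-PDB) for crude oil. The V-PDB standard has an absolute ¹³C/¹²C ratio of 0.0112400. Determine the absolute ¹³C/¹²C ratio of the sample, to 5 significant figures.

R_sample = R_standard × (δ13C/1000 + 1)
R_sample = 0.0112400 × (-26.2/1000 + 1) = 0.0112400 × 0.973800
R_sample = 0.0109455

0.010946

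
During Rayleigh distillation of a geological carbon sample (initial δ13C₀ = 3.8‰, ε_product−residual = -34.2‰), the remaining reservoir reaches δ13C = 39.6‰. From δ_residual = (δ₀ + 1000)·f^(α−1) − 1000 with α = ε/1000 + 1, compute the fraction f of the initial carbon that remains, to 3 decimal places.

0.359

α − 1 = ε/1000 = -0.0342
(δ_res + 1000)/(δ₀ + 1000) = (39.6 + 1000)/(3.8 + 1000) = 1039.6/1003.8 = 1.035664
f = 1.035664^(1/-0.0342) = exp(ln(1.035664)/-0.0342) = exp(0.03504/-0.0342)
f = exp(-1.0247) = 0.3589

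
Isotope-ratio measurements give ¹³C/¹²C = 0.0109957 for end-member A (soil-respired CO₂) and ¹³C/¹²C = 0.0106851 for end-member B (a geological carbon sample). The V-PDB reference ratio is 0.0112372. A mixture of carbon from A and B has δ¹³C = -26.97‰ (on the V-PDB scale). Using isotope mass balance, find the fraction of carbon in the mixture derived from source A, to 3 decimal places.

0.802

δ_A = (0.0109957/0.0112372 − 1)×1000 = (0.978509 − 1)×1000 = -21.491‰
δ_B = (0.0106851/0.0112372 − 1)×1000 = (0.950869 − 1)×1000 = -49.131‰
f_A = (δ_mix − δ_B)/(δ_A − δ_B) = (-26.97 − (-49.131))/(-21.491 − (-49.131))
f_A = 22.161 / 27.640 = 0.8018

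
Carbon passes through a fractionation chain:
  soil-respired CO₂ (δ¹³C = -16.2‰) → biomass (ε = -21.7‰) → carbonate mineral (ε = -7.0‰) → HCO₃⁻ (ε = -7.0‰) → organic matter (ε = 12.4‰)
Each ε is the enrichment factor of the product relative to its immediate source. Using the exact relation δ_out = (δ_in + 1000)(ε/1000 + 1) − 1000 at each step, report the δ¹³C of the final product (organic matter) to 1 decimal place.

step 1: δ = (-16.20 + 1000)·(-21.7/1000 + 1) − 1000 = -37.55‰
step 2: δ = (-37.55 + 1000)·(-7.0/1000 + 1) − 1000 = -44.29‰
step 3: δ = (-44.29 + 1000)·(-7.0/1000 + 1) − 1000 = -50.98‰
step 4: δ = (-50.98 + 1000)·(12.4/1000 + 1) − 1000 = -39.21‰

-39.2‰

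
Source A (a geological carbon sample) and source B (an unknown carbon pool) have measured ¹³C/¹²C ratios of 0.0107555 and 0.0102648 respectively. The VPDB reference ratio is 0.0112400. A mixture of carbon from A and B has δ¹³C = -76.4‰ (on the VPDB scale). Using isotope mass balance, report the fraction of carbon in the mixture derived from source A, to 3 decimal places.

0.237

δ_A = (0.0107555/0.0112400 − 1)×1000 = (0.956895 − 1)×1000 = -43.105‰
δ_B = (0.0102648/0.0112400 − 1)×1000 = (0.913238 − 1)×1000 = -86.762‰
f_A = (δ_mix − δ_B)/(δ_A − δ_B) = (-76.4 − (-86.762))/(-43.105 − (-86.762))
f_A = 10.362 / 43.657 = 0.2373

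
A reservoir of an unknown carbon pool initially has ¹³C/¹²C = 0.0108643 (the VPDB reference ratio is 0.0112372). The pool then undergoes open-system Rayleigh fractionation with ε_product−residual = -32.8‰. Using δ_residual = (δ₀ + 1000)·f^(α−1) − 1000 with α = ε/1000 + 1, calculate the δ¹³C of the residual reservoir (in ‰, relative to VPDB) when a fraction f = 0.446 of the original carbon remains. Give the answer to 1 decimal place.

δ₀ = (0.0108643/0.0112372 − 1)×1000 = (0.966816 − 1)×1000 = -33.184‰
α − 1 = ε/1000 = -0.0328
f^(α−1) = 0.446^(-0.0328) = 1.026838
δ_res = (-33.184 + 1000) × 1.026838 − 1000 = 992.763 − 1000 = -7.24‰

-7.2‰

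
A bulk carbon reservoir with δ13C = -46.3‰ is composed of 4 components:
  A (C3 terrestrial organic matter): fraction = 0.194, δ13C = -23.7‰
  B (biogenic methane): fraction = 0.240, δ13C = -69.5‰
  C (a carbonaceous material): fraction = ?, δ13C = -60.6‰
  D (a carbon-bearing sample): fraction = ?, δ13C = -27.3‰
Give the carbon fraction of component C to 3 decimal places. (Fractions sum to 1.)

0.287

Let f_C and f_D be the unknown fractions; fractions sum to 1 so f_C + f_D = 0.566.
Mass balance: Σ fᵢ·δᵢ = δ_bulk ⇒ f_C·(-60.6) + f_D·(-27.3) = -46.3 − (-21.278) = -25.022
Substitute f_D = 0.566 − f_C:
f_C·(-60.6 − -27.3) = -25.022 − 0.566×(-27.3) = -9.570
f_C = -9.570 / -33.3 = 0.2874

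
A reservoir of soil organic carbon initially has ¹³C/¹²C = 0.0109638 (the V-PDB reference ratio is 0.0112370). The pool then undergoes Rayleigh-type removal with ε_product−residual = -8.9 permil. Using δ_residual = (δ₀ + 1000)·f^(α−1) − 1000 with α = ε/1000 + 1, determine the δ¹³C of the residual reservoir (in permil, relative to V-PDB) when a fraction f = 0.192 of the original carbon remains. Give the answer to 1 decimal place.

-9.9 permil

δ₀ = (0.0109638/0.0112370 − 1)×1000 = (0.975687 − 1)×1000 = -24.313 permil
α − 1 = ε/1000 = -0.0089
f^(α−1) = 0.192^(-0.0089) = 1.014796
δ_res = (-24.313 + 1000) × 1.014796 − 1000 = 990.123 − 1000 = -9.88 permil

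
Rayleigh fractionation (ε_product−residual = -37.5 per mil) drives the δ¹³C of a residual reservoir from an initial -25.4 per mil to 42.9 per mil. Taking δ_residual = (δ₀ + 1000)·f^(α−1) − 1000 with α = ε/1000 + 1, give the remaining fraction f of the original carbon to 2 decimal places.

α − 1 = ε/1000 = -0.0375
(δ_res + 1000)/(δ₀ + 1000) = (42.9 + 1000)/(-25.4 + 1000) = 1042.9/974.6 = 1.070080
f = 1.070080^(1/-0.0375) = exp(ln(1.070080)/-0.0375) = exp(0.06773/-0.0375)
f = exp(-1.8062) = 0.1643

0.16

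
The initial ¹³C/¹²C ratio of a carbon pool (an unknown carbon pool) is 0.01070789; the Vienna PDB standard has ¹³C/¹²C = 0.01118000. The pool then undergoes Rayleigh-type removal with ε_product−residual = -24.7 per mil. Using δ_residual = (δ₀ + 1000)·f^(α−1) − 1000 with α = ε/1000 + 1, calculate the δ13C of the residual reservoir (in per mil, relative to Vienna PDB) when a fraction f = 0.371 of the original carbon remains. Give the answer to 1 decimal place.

δ₀ = (0.01070789/0.01118000 − 1)×1000 = (0.957772 − 1)×1000 = -42.228 per mil
α − 1 = ε/1000 = -0.0247
f^(α−1) = 0.371^(-0.0247) = 1.024794
δ_res = (-42.228 + 1000) × 1.024794 − 1000 = 981.519 − 1000 = -18.48 per mil

-18.5 per mil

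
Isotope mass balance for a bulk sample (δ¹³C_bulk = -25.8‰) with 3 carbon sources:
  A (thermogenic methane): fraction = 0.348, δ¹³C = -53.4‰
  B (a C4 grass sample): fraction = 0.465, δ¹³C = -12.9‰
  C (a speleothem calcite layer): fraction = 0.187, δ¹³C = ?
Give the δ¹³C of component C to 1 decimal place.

-6.5‰

Isotope mass balance: δ_bulk = Σ fᵢ·δᵢ.
-25.8 = 0.348×(-53.4) + 0.465×(-12.9) + 0.187×δ_C
0.187·δ_C = -25.8 − (-24.582) = -1.218
δ_C = -1.218 / 0.187 = -6.51‰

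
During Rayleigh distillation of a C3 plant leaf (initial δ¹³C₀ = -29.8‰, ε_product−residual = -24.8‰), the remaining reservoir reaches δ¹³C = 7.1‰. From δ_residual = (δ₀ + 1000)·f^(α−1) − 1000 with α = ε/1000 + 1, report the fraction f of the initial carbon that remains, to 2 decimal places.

α − 1 = ε/1000 = -0.0248
(δ_res + 1000)/(δ₀ + 1000) = (7.1 + 1000)/(-29.8 + 1000) = 1007.1/970.2 = 1.038033
f = 1.038033^(1/-0.0248) = exp(ln(1.038033)/-0.0248) = exp(0.03733/-0.0248)
f = exp(-1.5052) = 0.2220

0.22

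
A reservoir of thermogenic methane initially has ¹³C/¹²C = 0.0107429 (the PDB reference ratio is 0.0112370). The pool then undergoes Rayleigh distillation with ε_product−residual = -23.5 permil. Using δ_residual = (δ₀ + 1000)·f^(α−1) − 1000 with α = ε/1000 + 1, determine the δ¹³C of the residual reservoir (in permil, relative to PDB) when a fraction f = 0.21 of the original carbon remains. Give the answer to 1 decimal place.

-8.3 permil

δ₀ = (0.0107429/0.0112370 − 1)×1000 = (0.956029 − 1)×1000 = -43.971 permil
α − 1 = ε/1000 = -0.0235
f^(α−1) = 0.21^(-0.0235) = 1.037356
δ_res = (-43.971 + 1000) × 1.037356 − 1000 = 991.743 − 1000 = -8.26 permil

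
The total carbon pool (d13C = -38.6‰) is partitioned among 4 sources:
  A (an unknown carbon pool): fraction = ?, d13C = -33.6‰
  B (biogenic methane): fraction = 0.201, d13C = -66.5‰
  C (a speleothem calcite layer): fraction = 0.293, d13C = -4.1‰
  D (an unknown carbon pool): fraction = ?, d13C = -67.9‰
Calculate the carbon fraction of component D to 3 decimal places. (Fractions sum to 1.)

Let f_D and f_A be the unknown fractions; fractions sum to 1 so f_D + f_A = 0.506.
Mass balance: Σ fᵢ·δᵢ = δ_bulk ⇒ f_D·(-67.9) + f_A·(-33.6) = -38.6 − (-14.568) = -24.032
Substitute f_A = 0.506 − f_D:
f_D·(-67.9 − -33.6) = -24.032 − 0.506×(-33.6) = -7.031
f_D = -7.031 / -34.3 = 0.2050

0.205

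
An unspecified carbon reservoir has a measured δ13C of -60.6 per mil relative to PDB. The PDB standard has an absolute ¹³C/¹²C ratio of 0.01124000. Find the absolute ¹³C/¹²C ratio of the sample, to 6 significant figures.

R_sample = R_standard × (δ13C/1000 + 1)
R_sample = 0.01124000 × (-60.6/1000 + 1) = 0.01124000 × 0.939400
R_sample = 0.0105589

0.0105589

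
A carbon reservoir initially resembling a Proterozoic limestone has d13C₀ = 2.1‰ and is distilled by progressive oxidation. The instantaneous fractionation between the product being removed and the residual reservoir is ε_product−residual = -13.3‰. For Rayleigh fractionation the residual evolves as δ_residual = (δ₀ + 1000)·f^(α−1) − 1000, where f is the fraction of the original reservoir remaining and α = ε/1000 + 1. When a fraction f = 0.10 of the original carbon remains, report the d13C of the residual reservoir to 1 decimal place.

33.3‰

Rayleigh residual: δ_res = (δ₀ + 1000)·f^(α−1) − 1000
α = ε/1000 + 1 = 0.98670, so α − 1 = -0.01330
f^(α−1) = 0.10^(-0.01330) = 1.031098
δ_res = (2.1 + 1000) × 1.031098 − 1000 = 1033.263 − 1000 = 33.26‰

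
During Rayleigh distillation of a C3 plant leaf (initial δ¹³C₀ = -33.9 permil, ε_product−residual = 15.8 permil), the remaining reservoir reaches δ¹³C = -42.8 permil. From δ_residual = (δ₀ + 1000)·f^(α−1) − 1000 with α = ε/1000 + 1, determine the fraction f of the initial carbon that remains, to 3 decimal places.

α − 1 = ε/1000 = 0.0158
(δ_res + 1000)/(δ₀ + 1000) = (-42.8 + 1000)/(-33.9 + 1000) = 957.2/966.1 = 0.990788
f = 0.990788^(1/0.0158) = exp(ln(0.990788)/0.0158) = exp(-0.00925/0.0158)
f = exp(-0.5858) = 0.5567

0.557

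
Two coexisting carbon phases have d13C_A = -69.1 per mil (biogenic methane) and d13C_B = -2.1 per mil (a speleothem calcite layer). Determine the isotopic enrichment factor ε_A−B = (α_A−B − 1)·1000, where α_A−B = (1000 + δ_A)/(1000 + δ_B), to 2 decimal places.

α_A−B = (1000 + -69.1) / (1000 + -2.1) = 930.9 / 997.9 = 0.932859
ε_A−B = (0.932859 − 1) × 1000 = -67.141 per mil
(The approximation ε ≈ δ_A − δ_B would give -67.0 per mil.)

-67.14 per mil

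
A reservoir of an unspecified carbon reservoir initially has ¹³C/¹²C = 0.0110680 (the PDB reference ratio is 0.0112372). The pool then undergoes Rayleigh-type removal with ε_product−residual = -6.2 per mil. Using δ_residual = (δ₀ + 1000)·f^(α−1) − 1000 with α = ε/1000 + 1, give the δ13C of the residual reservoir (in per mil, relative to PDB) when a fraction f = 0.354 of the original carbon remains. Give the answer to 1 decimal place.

-8.7 per mil

δ₀ = (0.0110680/0.0112372 − 1)×1000 = (0.984943 − 1)×1000 = -15.057 per mil
α − 1 = ε/1000 = -0.0062
f^(α−1) = 0.354^(-0.0062) = 1.006459
δ_res = (-15.057 + 1000) × 1.006459 − 1000 = 991.305 − 1000 = -8.70 per mil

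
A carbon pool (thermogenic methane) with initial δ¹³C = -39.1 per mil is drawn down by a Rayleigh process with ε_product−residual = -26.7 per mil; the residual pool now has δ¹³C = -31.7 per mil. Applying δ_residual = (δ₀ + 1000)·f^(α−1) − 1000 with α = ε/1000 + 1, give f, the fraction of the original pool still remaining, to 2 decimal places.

α − 1 = ε/1000 = -0.0267
(δ_res + 1000)/(δ₀ + 1000) = (-31.7 + 1000)/(-39.1 + 1000) = 968.3/960.9 = 1.007701
f = 1.007701^(1/-0.0267) = exp(ln(1.007701)/-0.0267) = exp(0.00767/-0.0267)
f = exp(-0.2873) = 0.7503

0.75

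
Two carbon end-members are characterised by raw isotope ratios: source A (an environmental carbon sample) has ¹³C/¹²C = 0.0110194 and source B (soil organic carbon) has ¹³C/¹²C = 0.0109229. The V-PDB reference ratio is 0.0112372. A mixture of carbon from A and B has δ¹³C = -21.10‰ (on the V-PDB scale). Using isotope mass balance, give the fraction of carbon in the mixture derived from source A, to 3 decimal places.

δ_A = (0.0110194/0.0112372 − 1)×1000 = (0.980618 − 1)×1000 = -19.382‰
δ_B = (0.0109229/0.0112372 − 1)×1000 = (0.972030 − 1)×1000 = -27.970‰
f_A = (δ_mix − δ_B)/(δ_A − δ_B) = (-21.10 − (-27.970))/(-19.382 − (-27.970))
f_A = 6.870 / 8.588 = 0.7999

0.800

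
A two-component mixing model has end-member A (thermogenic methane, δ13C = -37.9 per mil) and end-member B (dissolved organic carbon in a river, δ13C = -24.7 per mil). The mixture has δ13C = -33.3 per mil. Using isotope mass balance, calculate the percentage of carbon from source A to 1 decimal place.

δ_mix = f_A·δ_A + (1 − f_A)·δ_B  ⇒  f_A = (δ_mix − δ_B)/(δ_A − δ_B)
f_A = (-33.3 − (-24.7)) / (-37.9 − (-24.7))
f_A = -8.6 / -13.2 = 0.6515

65.2%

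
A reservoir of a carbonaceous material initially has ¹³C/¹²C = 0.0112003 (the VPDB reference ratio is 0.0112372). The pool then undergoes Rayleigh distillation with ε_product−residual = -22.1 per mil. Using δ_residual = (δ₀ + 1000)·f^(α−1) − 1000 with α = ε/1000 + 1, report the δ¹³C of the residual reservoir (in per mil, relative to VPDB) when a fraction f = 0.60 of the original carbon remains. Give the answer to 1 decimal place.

δ₀ = (0.0112003/0.0112372 − 1)×1000 = (0.996716 − 1)×1000 = -3.284 per mil
α − 1 = ε/1000 = -0.0221
f^(α−1) = 0.60^(-0.0221) = 1.011353
δ_res = (-3.284 + 1000) × 1.011353 − 1000 = 1008.032 − 1000 = 8.03 per mil

8.0 per mil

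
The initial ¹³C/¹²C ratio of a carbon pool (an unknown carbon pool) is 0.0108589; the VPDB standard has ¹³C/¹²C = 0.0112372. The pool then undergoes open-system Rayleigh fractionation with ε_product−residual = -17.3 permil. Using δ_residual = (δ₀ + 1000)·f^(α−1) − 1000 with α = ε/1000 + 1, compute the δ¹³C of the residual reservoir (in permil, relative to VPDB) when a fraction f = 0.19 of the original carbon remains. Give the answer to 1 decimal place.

δ₀ = (0.0108589/0.0112372 − 1)×1000 = (0.966335 − 1)×1000 = -33.665 permil
α − 1 = ε/1000 = -0.0173
f^(α−1) = 0.19^(-0.0173) = 1.029147
δ_res = (-33.665 + 1000) × 1.029147 − 1000 = 994.501 − 1000 = -5.50 permil

-5.5 permil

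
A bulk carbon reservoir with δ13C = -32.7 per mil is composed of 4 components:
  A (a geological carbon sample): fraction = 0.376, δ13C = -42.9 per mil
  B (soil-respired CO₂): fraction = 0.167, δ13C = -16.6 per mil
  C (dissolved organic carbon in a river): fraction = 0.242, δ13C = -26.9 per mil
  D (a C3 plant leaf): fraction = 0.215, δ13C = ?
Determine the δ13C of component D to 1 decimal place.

-33.9 per mil

Isotope mass balance: δ_bulk = Σ fᵢ·δᵢ.
-32.7 = 0.376×(-42.9) + 0.167×(-16.6) + 0.242×(-26.9) + 0.215×δ_D
0.215·δ_D = -32.7 − (-25.412) = -7.288
δ_D = -7.288 / 0.215 = -33.90 per mil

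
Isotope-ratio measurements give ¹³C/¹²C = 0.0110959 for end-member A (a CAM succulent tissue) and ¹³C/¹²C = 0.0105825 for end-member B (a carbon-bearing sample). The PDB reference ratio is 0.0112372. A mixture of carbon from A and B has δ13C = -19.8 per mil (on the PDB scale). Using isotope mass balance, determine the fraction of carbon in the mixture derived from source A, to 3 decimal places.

0.842

δ_A = (0.0110959/0.0112372 − 1)×1000 = (0.987426 − 1)×1000 = -12.574 per mil
δ_B = (0.0105825/0.0112372 − 1)×1000 = (0.941738 − 1)×1000 = -58.262 per mil
f_A = (δ_mix − δ_B)/(δ_A − δ_B) = (-19.8 − (-58.262))/(-12.574 − (-58.262))
f_A = 38.462 / 45.688 = 0.8418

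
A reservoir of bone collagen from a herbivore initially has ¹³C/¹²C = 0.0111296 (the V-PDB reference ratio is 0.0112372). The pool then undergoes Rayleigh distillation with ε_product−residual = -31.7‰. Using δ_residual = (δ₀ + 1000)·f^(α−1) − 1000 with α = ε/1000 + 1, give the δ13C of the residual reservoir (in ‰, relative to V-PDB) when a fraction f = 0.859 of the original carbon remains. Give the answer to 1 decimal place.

δ₀ = (0.0111296/0.0112372 − 1)×1000 = (0.990425 − 1)×1000 = -9.575‰
α − 1 = ε/1000 = -0.0317
f^(α−1) = 0.859^(-0.0317) = 1.004830
δ_res = (-9.575 + 1000) × 1.004830 − 1000 = 995.208 − 1000 = -4.79‰

-4.8‰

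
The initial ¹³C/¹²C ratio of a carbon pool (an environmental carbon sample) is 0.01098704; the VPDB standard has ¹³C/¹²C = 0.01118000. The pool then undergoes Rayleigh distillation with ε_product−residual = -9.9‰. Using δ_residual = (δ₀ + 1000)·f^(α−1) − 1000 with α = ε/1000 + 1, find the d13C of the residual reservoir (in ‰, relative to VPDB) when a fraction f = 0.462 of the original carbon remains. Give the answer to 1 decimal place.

δ₀ = (0.01098704/0.01118000 − 1)×1000 = (0.982741 − 1)×1000 = -17.259‰
α − 1 = ε/1000 = -0.0099
f^(α−1) = 0.462^(-0.0099) = 1.007674
δ_res = (-17.259 + 1000) × 1.007674 − 1000 = 990.282 − 1000 = -9.72‰

-9.7‰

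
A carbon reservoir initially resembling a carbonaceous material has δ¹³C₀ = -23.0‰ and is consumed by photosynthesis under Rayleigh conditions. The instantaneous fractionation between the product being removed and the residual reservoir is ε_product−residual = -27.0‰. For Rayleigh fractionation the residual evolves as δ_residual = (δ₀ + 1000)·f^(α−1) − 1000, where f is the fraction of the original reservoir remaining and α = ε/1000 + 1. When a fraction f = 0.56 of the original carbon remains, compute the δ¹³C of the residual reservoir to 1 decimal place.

Rayleigh residual: δ_res = (δ₀ + 1000)·f^(α−1) − 1000
α = ε/1000 + 1 = 0.97300, so α − 1 = -0.02700
f^(α−1) = 0.56^(-0.02700) = 1.015778
δ_res = (-23.0 + 1000) × 1.015778 − 1000 = 992.415 − 1000 = -7.58‰

-7.6‰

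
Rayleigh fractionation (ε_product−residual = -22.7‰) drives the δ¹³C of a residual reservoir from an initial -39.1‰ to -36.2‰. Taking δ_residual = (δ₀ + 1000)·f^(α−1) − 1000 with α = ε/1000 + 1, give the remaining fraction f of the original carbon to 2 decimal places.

0.88

α − 1 = ε/1000 = -0.0227
(δ_res + 1000)/(δ₀ + 1000) = (-36.2 + 1000)/(-39.1 + 1000) = 963.8/960.9 = 1.003018
f = 1.003018^(1/-0.0227) = exp(ln(1.003018)/-0.0227) = exp(0.00301/-0.0227)
f = exp(-0.1328) = 0.8757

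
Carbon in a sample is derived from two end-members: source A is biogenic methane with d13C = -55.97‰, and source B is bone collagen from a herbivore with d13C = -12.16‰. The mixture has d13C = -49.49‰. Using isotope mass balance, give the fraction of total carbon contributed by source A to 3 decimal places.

0.852

δ_mix = f_A·δ_A + (1 − f_A)·δ_B  ⇒  f_A = (δ_mix − δ_B)/(δ_A − δ_B)
f_A = (-49.49 − (-12.16)) / (-55.97 − (-12.16))
f_A = -37.33 / -43.81 = 0.8521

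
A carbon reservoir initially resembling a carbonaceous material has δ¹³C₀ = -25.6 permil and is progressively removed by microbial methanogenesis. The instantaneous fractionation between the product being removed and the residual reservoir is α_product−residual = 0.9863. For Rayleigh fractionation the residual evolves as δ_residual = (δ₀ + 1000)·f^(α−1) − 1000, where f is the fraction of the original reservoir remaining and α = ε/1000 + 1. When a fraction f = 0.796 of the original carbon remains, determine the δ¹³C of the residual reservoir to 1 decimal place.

-22.5 permil

Rayleigh residual: δ_res = (δ₀ + 1000)·f^(α−1) − 1000
α − 1 = -0.01370
f^(α−1) = 0.796^(-0.01370) = 1.003131
δ_res = (-25.6 + 1000) × 1.003131 − 1000 = 977.450 − 1000 = -22.55 permil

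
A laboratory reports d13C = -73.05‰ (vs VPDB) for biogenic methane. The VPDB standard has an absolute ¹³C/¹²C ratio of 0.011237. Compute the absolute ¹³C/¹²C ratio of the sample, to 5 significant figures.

0.010416

R_sample = R_standard × (d13C/1000 + 1)
R_sample = 0.011237 × (-73.05/1000 + 1) = 0.011237 × 0.926950
R_sample = 0.0104161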